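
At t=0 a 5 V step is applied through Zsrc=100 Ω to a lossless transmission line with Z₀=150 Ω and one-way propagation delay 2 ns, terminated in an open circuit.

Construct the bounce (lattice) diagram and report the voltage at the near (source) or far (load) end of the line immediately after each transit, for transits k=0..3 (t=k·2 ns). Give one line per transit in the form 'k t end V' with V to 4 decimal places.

Γ_L=1.000000, Γ_S=-0.200000; launch V₁=5·150/250=3.000000
k=0 src: V=3.0000
k=1 load: inc=3.000000, refl=3.000000·1.000000=3.0000; V=0.000000+3.000000+3.000000=6.0000
k=2 src: inc=3.000000, refl=3.000000·-0.200000=-0.6000; V=3.000000+3.000000+-0.600000=5.4000
k=3 load: inc=-0.600000, refl=-0.600000·1.000000=-0.6000; V=6.000000+-0.600000+-0.600000=4.8000

0 0 source 3.0000
1 2 load 6.0000
2 4 source 5.4000
3 6 load 4.8000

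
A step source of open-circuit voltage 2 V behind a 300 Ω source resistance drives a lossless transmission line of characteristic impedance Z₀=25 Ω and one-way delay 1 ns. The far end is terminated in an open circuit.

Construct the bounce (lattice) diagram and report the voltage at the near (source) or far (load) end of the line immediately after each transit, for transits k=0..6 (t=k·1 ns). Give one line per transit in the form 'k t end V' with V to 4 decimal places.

0 0 source 0.1538
1 1 load 0.3077
2 2 source 0.4379
3 3 load 0.5680
4 4 source 0.6782
5 5 load 0.7883
6 6 source 0.8816

Γ_L=1.000000, Γ_S=0.846154; launch V₁=2·25/325=0.153846
k=0 src: V=0.1538
k=1 load: inc=0.153846, refl=0.153846·1.000000=0.1538; V=0.000000+0.153846+0.153846=0.3077
k=2 src: inc=0.153846, refl=0.153846·0.846154=0.1302; V=0.153846+0.153846+0.130178=0.4379
k=3 load: inc=0.130178, refl=0.130178·1.000000=0.1302; V=0.307692+0.130178+0.130178=0.5680
k=4 src: inc=0.130178, refl=0.130178·0.846154=0.1102; V=0.437870+0.130178+0.110150=0.6782
k=5 load: inc=0.110150, refl=0.110150·1.000000=0.1102; V=0.568047+0.110150+0.110150=0.7883
k=6 src: inc=0.110150, refl=0.110150·0.846154=0.0932; V=0.678198+0.110150+0.093204=0.8816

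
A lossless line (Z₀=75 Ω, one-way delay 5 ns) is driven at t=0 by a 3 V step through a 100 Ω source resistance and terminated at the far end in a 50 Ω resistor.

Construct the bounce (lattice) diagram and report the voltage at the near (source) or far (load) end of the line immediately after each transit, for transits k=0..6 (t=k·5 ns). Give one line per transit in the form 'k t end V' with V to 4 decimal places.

0 0 source 1.2857
1 5 load 1.0286
2 10 source 0.9918
3 15 load 0.9992
4 20 source 1.0002
5 25 load 1.0000
6 30 source 1.0000

Γ_L=-0.200000, Γ_S=0.142857; launch V₁=3·75/175=1.285714
k=0 src: V=1.2857
k=1 load: inc=1.285714, refl=1.285714·-0.200000=-0.2571; V=0.000000+1.285714+-0.257143=1.0286
k=2 src: inc=-0.257143, refl=-0.257143·0.142857=-0.0367; V=1.285714+-0.257143+-0.036735=0.9918
k=3 load: inc=-0.036735, refl=-0.036735·-0.200000=0.0073; V=1.028571+-0.036735+0.007347=0.9992
k=4 src: inc=0.007347, refl=0.007347·0.142857=0.0010; V=0.991837+0.007347+0.001050=1.0002
k=5 load: inc=0.001050, refl=0.001050·-0.200000=-0.0002; V=0.999184+0.001050+-0.000210=1.0000
k=6 src: inc=-0.000210, refl=-0.000210·0.142857=-0.0000; V=1.000233+-0.000210+-0.000030=1.0000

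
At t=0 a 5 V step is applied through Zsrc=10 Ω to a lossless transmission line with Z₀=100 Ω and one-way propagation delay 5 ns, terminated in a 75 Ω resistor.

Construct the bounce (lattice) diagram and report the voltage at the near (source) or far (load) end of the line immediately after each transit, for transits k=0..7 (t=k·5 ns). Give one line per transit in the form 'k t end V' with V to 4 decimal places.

0 0 source 4.5455
1 5 load 3.8961
2 10 source 4.4274
3 15 load 4.3515
4 20 source 4.4136
5 25 load 4.4047
6 30 source 4.4120
7 35 load 4.4109

Γ_L=-0.142857, Γ_S=-0.818182; launch V₁=5·100/110=4.545455
k=0 src: V=4.5455
k=1 load: inc=4.545455, refl=4.545455·-0.142857=-0.6494; V=0.000000+4.545455+-0.649351=3.8961
k=2 src: inc=-0.649351, refl=-0.649351·-0.818182=0.5313; V=4.545455+-0.649351+0.531287=4.4274
k=3 load: inc=0.531287, refl=0.531287·-0.142857=-0.0759; V=3.896104+0.531287+-0.075898=4.3515
k=4 src: inc=-0.075898, refl=-0.075898·-0.818182=0.0621; V=4.427391+-0.075898+0.062098=4.4136
k=5 load: inc=0.062098, refl=0.062098·-0.142857=-0.0089; V=4.351493+0.062098+-0.008871=4.4047
k=6 src: inc=-0.008871, refl=-0.008871·-0.818182=0.0073; V=4.413591+-0.008871+0.007258=4.4120
k=7 load: inc=0.007258, refl=0.007258·-0.142857=-0.0010; V=4.404720+0.007258+-0.001037=4.4109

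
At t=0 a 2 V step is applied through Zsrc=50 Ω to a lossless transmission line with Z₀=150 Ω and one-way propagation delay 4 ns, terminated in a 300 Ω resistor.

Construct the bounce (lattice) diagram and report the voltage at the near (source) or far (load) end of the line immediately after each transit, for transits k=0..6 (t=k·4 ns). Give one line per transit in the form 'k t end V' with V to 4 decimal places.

Γ_L=0.333333, Γ_S=-0.500000; launch V₁=2·150/200=1.500000
k=0 src: V=1.5000
k=1 load: inc=1.500000, refl=1.500000·0.333333=0.5000; V=0.000000+1.500000+0.500000=2.0000
k=2 src: inc=0.500000, refl=0.500000·-0.500000=-0.2500; V=1.500000+0.500000+-0.250000=1.7500
k=3 load: inc=-0.250000, refl=-0.250000·0.333333=-0.0833; V=2.000000+-0.250000+-0.083333=1.6667
k=4 src: inc=-0.083333, refl=-0.083333·-0.500000=0.0417; V=1.750000+-0.083333+0.041667=1.7083
k=5 load: inc=0.041667, refl=0.041667·0.333333=0.0139; V=1.666667+0.041667+0.013889=1.7222
k=6 src: inc=0.013889, refl=0.013889·-0.500000=-0.0069; V=1.708333+0.013889+-0.006944=1.7153

0 0 source 1.5000
1 4 load 2.0000
2 8 source 1.7500
3 12 load 1.6667
4 16 source 1.7083
5 20 load 1.7222
6 24 source 1.7153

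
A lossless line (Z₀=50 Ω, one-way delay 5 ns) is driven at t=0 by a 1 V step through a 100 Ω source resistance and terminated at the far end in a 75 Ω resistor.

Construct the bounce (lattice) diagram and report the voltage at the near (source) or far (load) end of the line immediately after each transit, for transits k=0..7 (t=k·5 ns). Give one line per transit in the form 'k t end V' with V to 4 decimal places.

Γ_L=0.200000, Γ_S=0.333333; launch V₁=1·50/150=0.333333
k=0 src: V=0.3333
k=1 load: inc=0.333333, refl=0.333333·0.200000=0.0667; V=0.000000+0.333333+0.066667=0.4000
k=2 src: inc=0.066667, refl=0.066667·0.333333=0.0222; V=0.333333+0.066667+0.022222=0.4222
k=3 load: inc=0.022222, refl=0.022222·0.200000=0.0044; V=0.400000+0.022222+0.004444=0.4267
k=4 src: inc=0.004444, refl=0.004444·0.333333=0.0015; V=0.422222+0.004444+0.001481=0.4281
k=5 load: inc=0.001481, refl=0.001481·0.200000=0.0003; V=0.426667+0.001481+0.000296=0.4284
k=6 src: inc=0.000296, refl=0.000296·0.333333=0.0001; V=0.428148+0.000296+0.000099=0.4285
k=7 load: inc=0.000099, refl=0.000099·0.200000=0.0000; V=0.428444+0.000099+0.000020=0.4286

0 0 source 0.3333
1 5 load 0.4000
2 10 source 0.4222
3 15 load 0.4267
4 20 source 0.4281
5 25 load 0.4284
6 30 source 0.4285
7 35 load 0.4286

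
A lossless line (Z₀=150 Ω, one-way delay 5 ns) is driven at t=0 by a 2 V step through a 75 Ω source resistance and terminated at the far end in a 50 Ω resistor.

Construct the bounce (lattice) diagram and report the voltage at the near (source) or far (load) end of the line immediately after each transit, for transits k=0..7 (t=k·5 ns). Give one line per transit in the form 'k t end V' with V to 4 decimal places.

Γ_L=-0.500000, Γ_S=-0.333333; launch V₁=2·150/225=1.333333
k=0 src: V=1.3333
k=1 load: inc=1.333333, refl=1.333333·-0.500000=-0.6667; V=0.000000+1.333333+-0.666667=0.6667
k=2 src: inc=-0.666667, refl=-0.666667·-0.333333=0.2222; V=1.333333+-0.666667+0.222222=0.8889
k=3 load: inc=0.222222, refl=0.222222·-0.500000=-0.1111; V=0.666667+0.222222+-0.111111=0.7778
k=4 src: inc=-0.111111, refl=-0.111111·-0.333333=0.0370; V=0.888889+-0.111111+0.037037=0.8148
k=5 load: inc=0.037037, refl=0.037037·-0.500000=-0.0185; V=0.777778+0.037037+-0.018519=0.7963
k=6 src: inc=-0.018519, refl=-0.018519·-0.333333=0.0062; V=0.814815+-0.018519+0.006173=0.8025
k=7 load: inc=0.006173, refl=0.006173·-0.500000=-0.0031; V=0.796296+0.006173+-0.003086=0.7994

0 0 source 1.3333
1 5 load 0.6667
2 10 source 0.8889
3 15 load 0.7778
4 20 source 0.8148
5 25 load 0.7963
6 30 source 0.8025
7 35 load 0.7994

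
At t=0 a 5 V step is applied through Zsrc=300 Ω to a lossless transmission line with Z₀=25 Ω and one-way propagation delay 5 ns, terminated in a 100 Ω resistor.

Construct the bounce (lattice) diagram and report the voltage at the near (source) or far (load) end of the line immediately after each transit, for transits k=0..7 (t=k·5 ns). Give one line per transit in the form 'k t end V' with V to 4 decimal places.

0 0 source 0.3846
1 5 load 0.6154
2 10 source 0.8107
3 15 load 0.9278
4 20 source 1.0269
5 25 load 1.0864
6 30 source 1.1368
7 35 load 1.1670

Γ_L=0.600000, Γ_S=0.846154; launch V₁=5·25/325=0.384615
k=0 src: V=0.3846
k=1 load: inc=0.384615, refl=0.384615·0.600000=0.2308; V=0.000000+0.384615+0.230769=0.6154
k=2 src: inc=0.230769, refl=0.230769·0.846154=0.1953; V=0.384615+0.230769+0.195266=0.8107
k=3 load: inc=0.195266, refl=0.195266·0.600000=0.1172; V=0.615385+0.195266+0.117160=0.9278
k=4 src: inc=0.117160, refl=0.117160·0.846154=0.0991; V=0.810651+0.117160+0.099135=1.0269
k=5 load: inc=0.099135, refl=0.099135·0.600000=0.0595; V=0.927811+0.099135+0.059481=1.0864
k=6 src: inc=0.059481, refl=0.059481·0.846154=0.0503; V=1.026946+0.059481+0.050330=1.1368
k=7 load: inc=0.050330, refl=0.050330·0.600000=0.0302; V=1.086427+0.050330+0.030198=1.1670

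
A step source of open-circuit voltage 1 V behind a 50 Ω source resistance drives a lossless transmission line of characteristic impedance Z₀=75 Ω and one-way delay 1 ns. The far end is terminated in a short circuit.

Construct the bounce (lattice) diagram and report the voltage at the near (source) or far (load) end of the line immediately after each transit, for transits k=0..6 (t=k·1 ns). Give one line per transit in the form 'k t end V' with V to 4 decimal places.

Γ_L=-1.000000, Γ_S=-0.200000; launch V₁=1·75/125=0.600000
k=0 src: V=0.6000
k=1 load: inc=0.600000, refl=0.600000·-1.000000=-0.6000; V=0.000000+0.600000+-0.600000=0.0000
k=2 src: inc=-0.600000, refl=-0.600000·-0.200000=0.1200; V=0.600000+-0.600000+0.120000=0.1200
k=3 load: inc=0.120000, refl=0.120000·-1.000000=-0.1200; V=0.000000+0.120000+-0.120000=0.0000
k=4 src: inc=-0.120000, refl=-0.120000·-0.200000=0.0240; V=0.120000+-0.120000+0.024000=0.0240
k=5 load: inc=0.024000, refl=0.024000·-1.000000=-0.0240; V=0.000000+0.024000+-0.024000=0.0000
k=6 src: inc=-0.024000, refl=-0.024000·-0.200000=0.0048; V=0.024000+-0.024000+0.004800=0.0048

0 0 source 0.6000
1 1 load 0.0000
2 2 source 0.1200
3 3 load 0.0000
4 4 source 0.0240
5 5 load 0.0000
6 6 source 0.0048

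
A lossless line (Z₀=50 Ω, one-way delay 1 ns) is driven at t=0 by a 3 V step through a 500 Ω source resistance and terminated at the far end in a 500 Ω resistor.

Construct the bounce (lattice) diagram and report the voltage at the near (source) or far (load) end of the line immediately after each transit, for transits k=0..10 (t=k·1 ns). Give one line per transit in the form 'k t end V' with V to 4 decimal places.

0 0 source 0.2727
1 1 load 0.4959
2 2 source 0.6784
3 3 load 0.8278
4 4 source 0.9500
5 5 load 1.0500
6 6 source 1.1318
7 7 load 1.1988
8 8 source 1.2535
9 9 load 1.2984
10 10 source 1.3350

Γ_L=0.818182, Γ_S=0.818182; launch V₁=3·50/550=0.272727
k=0 src: V=0.2727
k=1 load: inc=0.272727, refl=0.272727·0.818182=0.2231; V=0.000000+0.272727+0.223140=0.4959
k=2 src: inc=0.223140, refl=0.223140·0.818182=0.1826; V=0.272727+0.223140+0.182569=0.6784
k=3 load: inc=0.182569, refl=0.182569·0.818182=0.1494; V=0.495868+0.182569+0.149375=0.8278
k=4 src: inc=0.149375, refl=0.149375·0.818182=0.1222; V=0.678437+0.149375+0.122216=0.9500
k=5 load: inc=0.122216, refl=0.122216·0.818182=0.1000; V=0.827812+0.122216+0.099995=1.0500
k=6 src: inc=0.099995, refl=0.099995·0.818182=0.0818; V=0.950028+0.099995+0.081814=1.1318
k=7 load: inc=0.081814, refl=0.081814·0.818182=0.0669; V=1.050023+0.081814+0.066939=1.1988
k=8 src: inc=0.066939, refl=0.066939·0.818182=0.0548; V=1.131837+0.066939+0.054768=1.2535
k=9 load: inc=0.054768, refl=0.054768·0.818182=0.0448; V=1.198776+0.054768+0.044810=1.2984
k=10 src: inc=0.044810, refl=0.044810·0.818182=0.0367; V=1.253544+0.044810+0.036663=1.3350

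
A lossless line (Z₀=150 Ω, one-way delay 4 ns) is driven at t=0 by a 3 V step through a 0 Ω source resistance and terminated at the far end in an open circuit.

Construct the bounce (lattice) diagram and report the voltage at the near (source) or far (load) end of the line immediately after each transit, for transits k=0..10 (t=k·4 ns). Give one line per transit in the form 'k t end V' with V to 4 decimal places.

0 0 source 3.0000
1 4 load 6.0000
2 8 source 3.0000
3 12 load 0.0000
4 16 source 3.0000
5 20 load 6.0000
6 24 source 3.0000
7 28 load 0.0000
8 32 source 3.0000
9 36 load 6.0000
10 40 source 3.0000

Γ_L=1.000000, Γ_S=-1.000000; launch V₁=3·150/150=3.000000
k=0 src: V=3.0000
k=1 load: inc=3.000000, refl=3.000000·1.000000=3.0000; V=0.000000+3.000000+3.000000=6.0000
k=2 src: inc=3.000000, refl=3.000000·-1.000000=-3.0000; V=3.000000+3.000000+-3.000000=3.0000
k=3 load: inc=-3.000000, refl=-3.000000·1.000000=-3.0000; V=6.000000+-3.000000+-3.000000=0.0000
k=4 src: inc=-3.000000, refl=-3.000000·-1.000000=3.0000; V=3.000000+-3.000000+3.000000=3.0000
k=5 load: inc=3.000000, refl=3.000000·1.000000=3.0000; V=0.000000+3.000000+3.000000=6.0000
k=6 src: inc=3.000000, refl=3.000000·-1.000000=-3.0000; V=3.000000+3.000000+-3.000000=3.0000
k=7 load: inc=-3.000000, refl=-3.000000·1.000000=-3.0000; V=6.000000+-3.000000+-3.000000=0.0000
k=8 src: inc=-3.000000, refl=-3.000000·-1.000000=3.0000; V=3.000000+-3.000000+3.000000=3.0000
k=9 load: inc=3.000000, refl=3.000000·1.000000=3.0000; V=0.000000+3.000000+3.000000=6.0000
k=10 src: inc=3.000000, refl=3.000000·-1.000000=-3.0000; V=3.000000+3.000000+-3.000000=3.0000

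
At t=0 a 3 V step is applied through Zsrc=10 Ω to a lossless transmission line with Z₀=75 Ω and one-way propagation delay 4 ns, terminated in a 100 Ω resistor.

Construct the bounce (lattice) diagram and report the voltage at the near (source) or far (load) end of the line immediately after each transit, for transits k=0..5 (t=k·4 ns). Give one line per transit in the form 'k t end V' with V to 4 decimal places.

Γ_L=0.142857, Γ_S=-0.764706; launch V₁=3·75/85=2.647059
k=0 src: V=2.6471
k=1 load: inc=2.647059, refl=2.647059·0.142857=0.3782; V=0.000000+2.647059+0.378151=3.0252
k=2 src: inc=0.378151, refl=0.378151·-0.764706=-0.2892; V=2.647059+0.378151+-0.289174=2.7360
k=3 load: inc=-0.289174, refl=-0.289174·0.142857=-0.0413; V=3.025210+-0.289174+-0.041311=2.6947
k=4 src: inc=-0.041311, refl=-0.041311·-0.764706=0.0316; V=2.736036+-0.041311+0.031590=2.7263
k=5 load: inc=0.031590, refl=0.031590·0.142857=0.0045; V=2.694725+0.031590+0.004513=2.7308

0 0 source 2.6471
1 4 load 3.0252
2 8 source 2.7360
3 12 load 2.6947
4 16 source 2.7263
5 20 load 2.7308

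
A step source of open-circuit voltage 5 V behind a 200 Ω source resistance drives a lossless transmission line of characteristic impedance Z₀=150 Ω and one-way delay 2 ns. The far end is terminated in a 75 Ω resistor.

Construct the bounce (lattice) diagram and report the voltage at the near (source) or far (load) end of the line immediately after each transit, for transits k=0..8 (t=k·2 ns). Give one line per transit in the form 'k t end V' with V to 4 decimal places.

Γ_L=-0.333333, Γ_S=0.142857; launch V₁=5·150/350=2.142857
k=0 src: V=2.1429
k=1 load: inc=2.142857, refl=2.142857·-0.333333=-0.7143; V=0.000000+2.142857+-0.714286=1.4286
k=2 src: inc=-0.714286, refl=-0.714286·0.142857=-0.1020; V=2.142857+-0.714286+-0.102041=1.3265
k=3 load: inc=-0.102041, refl=-0.102041·-0.333333=0.0340; V=1.428571+-0.102041+0.034014=1.3605
k=4 src: inc=0.034014, refl=0.034014·0.142857=0.0049; V=1.326531+0.034014+0.004859=1.3654
k=5 load: inc=0.004859, refl=0.004859·-0.333333=-0.0016; V=1.360544+0.004859+-0.001620=1.3638
k=6 src: inc=-0.001620, refl=-0.001620·0.142857=-0.0002; V=1.365403+-0.001620+-0.000231=1.3636
k=7 load: inc=-0.000231, refl=-0.000231·-0.333333=0.0001; V=1.363784+-0.000231+0.000077=1.3636
k=8 src: inc=0.000077, refl=0.000077·0.142857=0.0000; V=1.363552+0.000077+0.000011=1.3636

0 0 source 2.1429
1 2 load 1.4286
2 4 source 1.3265
3 6 load 1.3605
4 8 source 1.3654
5 10 load 1.3638
6 12 source 1.3636
7 14 load 1.3636
8 16 source 1.3636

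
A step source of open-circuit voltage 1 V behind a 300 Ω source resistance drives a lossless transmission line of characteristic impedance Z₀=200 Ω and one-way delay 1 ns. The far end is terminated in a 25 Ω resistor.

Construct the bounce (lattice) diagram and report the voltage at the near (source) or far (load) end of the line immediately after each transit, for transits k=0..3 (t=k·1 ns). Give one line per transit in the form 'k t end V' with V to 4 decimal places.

Γ_L=-0.777778, Γ_S=0.200000; launch V₁=1·200/500=0.400000
k=0 src: V=0.4000
k=1 load: inc=0.400000, refl=0.400000·-0.777778=-0.3111; V=0.000000+0.400000+-0.311111=0.0889
k=2 src: inc=-0.311111, refl=-0.311111·0.200000=-0.0622; V=0.400000+-0.311111+-0.062222=0.0267
k=3 load: inc=-0.062222, refl=-0.062222·-0.777778=0.0484; V=0.088889+-0.062222+0.048395=0.0751

0 0 source 0.4000
1 1 load 0.0889
2 2 source 0.0267
3 3 load 0.0751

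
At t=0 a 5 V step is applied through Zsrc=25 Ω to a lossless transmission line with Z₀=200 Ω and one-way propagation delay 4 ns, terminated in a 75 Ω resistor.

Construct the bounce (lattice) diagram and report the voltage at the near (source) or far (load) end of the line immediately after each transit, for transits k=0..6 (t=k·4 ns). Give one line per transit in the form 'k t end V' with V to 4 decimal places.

Γ_L=-0.454545, Γ_S=-0.777778; launch V₁=5·200/225=4.444444
k=0 src: V=4.4444
k=1 load: inc=4.444444, refl=4.444444·-0.454545=-2.0202; V=0.000000+4.444444+-2.020202=2.4242
k=2 src: inc=-2.020202, refl=-2.020202·-0.777778=1.5713; V=4.444444+-2.020202+1.571268=3.9955
k=3 load: inc=1.571268, refl=1.571268·-0.454545=-0.7142; V=2.424242+1.571268+-0.714213=3.2813
k=4 src: inc=-0.714213, refl=-0.714213·-0.777778=0.5555; V=3.995511+-0.714213+0.555499=3.8368
k=5 load: inc=0.555499, refl=0.555499·-0.454545=-0.2525; V=3.281298+0.555499+-0.252499=3.5843
k=6 src: inc=-0.252499, refl=-0.252499·-0.777778=0.1964; V=3.836797+-0.252499+0.196388=3.7807

0 0 source 4.4444
1 4 load 2.4242
2 8 source 3.9955
3 12 load 3.2813
4 16 source 3.8368
5 20 load 3.5843
6 24 source 3.7807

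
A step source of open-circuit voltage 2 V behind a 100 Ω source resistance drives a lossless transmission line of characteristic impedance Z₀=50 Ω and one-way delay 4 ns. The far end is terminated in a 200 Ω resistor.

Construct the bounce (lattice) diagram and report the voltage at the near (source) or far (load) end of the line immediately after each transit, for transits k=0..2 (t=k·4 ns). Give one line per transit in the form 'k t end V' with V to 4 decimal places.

Γ_L=0.600000, Γ_S=0.333333; launch V₁=2·50/150=0.666667
k=0 src: V=0.6667
k=1 load: inc=0.666667, refl=0.666667·0.600000=0.4000; V=0.000000+0.666667+0.400000=1.0667
k=2 src: inc=0.400000, refl=0.400000·0.333333=0.1333; V=0.666667+0.400000+0.133333=1.2000

0 0 source 0.6667
1 4 load 1.0667
2 8 source 1.2000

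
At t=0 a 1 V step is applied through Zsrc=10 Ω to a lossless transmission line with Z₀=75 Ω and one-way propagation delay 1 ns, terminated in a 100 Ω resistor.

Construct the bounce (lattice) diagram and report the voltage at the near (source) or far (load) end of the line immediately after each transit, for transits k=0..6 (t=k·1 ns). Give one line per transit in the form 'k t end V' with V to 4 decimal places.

0 0 source 0.8824
1 1 load 1.0084
2 2 source 0.9120
3 3 load 0.8982
4 4 source 0.9088
5 5 load 0.9103
6 6 source 0.9091

Γ_L=0.142857, Γ_S=-0.764706; launch V₁=1·75/85=0.882353
k=0 src: V=0.8824
k=1 load: inc=0.882353, refl=0.882353·0.142857=0.1261; V=0.000000+0.882353+0.126050=1.0084
k=2 src: inc=0.126050, refl=0.126050·-0.764706=-0.0964; V=0.882353+0.126050+-0.096391=0.9120
k=3 load: inc=-0.096391, refl=-0.096391·0.142857=-0.0138; V=1.008403+-0.096391+-0.013770=0.8982
k=4 src: inc=-0.013770, refl=-0.013770·-0.764706=0.0105; V=0.912012+-0.013770+0.010530=0.9088
k=5 load: inc=0.010530, refl=0.010530·0.142857=0.0015; V=0.898242+0.010530+0.001504=0.9103
k=6 src: inc=0.001504, refl=0.001504·-0.764706=-0.0012; V=0.908772+0.001504+-0.001150=0.9091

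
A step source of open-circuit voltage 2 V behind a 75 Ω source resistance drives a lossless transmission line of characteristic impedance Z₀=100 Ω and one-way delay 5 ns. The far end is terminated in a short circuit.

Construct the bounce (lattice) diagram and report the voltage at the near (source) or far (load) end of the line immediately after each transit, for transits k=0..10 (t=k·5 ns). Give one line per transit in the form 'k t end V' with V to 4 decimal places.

0 0 source 1.1429
1 5 load 0.0000
2 10 source 0.1633
3 15 load 0.0000
4 20 source 0.0233
5 25 load 0.0000
6 30 source 0.0033
7 35 load 0.0000
8 40 source 0.0005
9 45 load 0.0000
10 50 source 0.0001

Γ_L=-1.000000, Γ_S=-0.142857; launch V₁=2·100/175=1.142857
k=0 src: V=1.1429
k=1 load: inc=1.142857, refl=1.142857·-1.000000=-1.1429; V=0.000000+1.142857+-1.142857=0.0000
k=2 src: inc=-1.142857, refl=-1.142857·-0.142857=0.1633; V=1.142857+-1.142857+0.163265=0.1633
k=3 load: inc=0.163265, refl=0.163265·-1.000000=-0.1633; V=0.000000+0.163265+-0.163265=0.0000
k=4 src: inc=-0.163265, refl=-0.163265·-0.142857=0.0233; V=0.163265+-0.163265+0.023324=0.0233
k=5 load: inc=0.023324, refl=0.023324·-1.000000=-0.0233; V=0.000000+0.023324+-0.023324=0.0000
k=6 src: inc=-0.023324, refl=-0.023324·-0.142857=0.0033; V=0.023324+-0.023324+0.003332=0.0033
k=7 load: inc=0.003332, refl=0.003332·-1.000000=-0.0033; V=0.000000+0.003332+-0.003332=0.0000
k=8 src: inc=-0.003332, refl=-0.003332·-0.142857=0.0005; V=0.003332+-0.003332+0.000476=0.0005
k=9 load: inc=0.000476, refl=0.000476·-1.000000=-0.0005; V=0.000000+0.000476+-0.000476=0.0000
k=10 src: inc=-0.000476, refl=-0.000476·-0.142857=0.0001; V=0.000476+-0.000476+0.000068=0.0001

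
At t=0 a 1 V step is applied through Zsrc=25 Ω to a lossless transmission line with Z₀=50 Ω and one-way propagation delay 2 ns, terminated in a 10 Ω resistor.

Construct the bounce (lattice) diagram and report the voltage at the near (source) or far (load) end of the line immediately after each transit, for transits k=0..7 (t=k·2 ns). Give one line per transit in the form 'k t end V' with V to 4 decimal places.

0 0 source 0.6667
1 2 load 0.2222
2 4 source 0.3704
3 6 load 0.2716
4 8 source 0.3045
5 10 load 0.2826
6 12 source 0.2899
7 14 load 0.2850

Γ_L=-0.666667, Γ_S=-0.333333; launch V₁=1·50/75=0.666667
k=0 src: V=0.6667
k=1 load: inc=0.666667, refl=0.666667·-0.666667=-0.4444; V=0.000000+0.666667+-0.444444=0.2222
k=2 src: inc=-0.444444, refl=-0.444444·-0.333333=0.1481; V=0.666667+-0.444444+0.148148=0.3704
k=3 load: inc=0.148148, refl=0.148148·-0.666667=-0.0988; V=0.222222+0.148148+-0.098765=0.2716
k=4 src: inc=-0.098765, refl=-0.098765·-0.333333=0.0329; V=0.370370+-0.098765+0.032922=0.3045
k=5 load: inc=0.032922, refl=0.032922·-0.666667=-0.0219; V=0.271605+0.032922+-0.021948=0.2826
k=6 src: inc=-0.021948, refl=-0.021948·-0.333333=0.0073; V=0.304527+-0.021948+0.007316=0.2899
k=7 load: inc=0.007316, refl=0.007316·-0.666667=-0.0049; V=0.282579+0.007316+-0.004877=0.2850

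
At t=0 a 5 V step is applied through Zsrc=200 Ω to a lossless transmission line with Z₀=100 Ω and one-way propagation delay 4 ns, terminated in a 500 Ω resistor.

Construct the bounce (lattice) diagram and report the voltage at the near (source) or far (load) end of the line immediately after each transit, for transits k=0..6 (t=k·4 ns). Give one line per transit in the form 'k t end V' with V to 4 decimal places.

Γ_L=0.666667, Γ_S=0.333333; launch V₁=5·100/300=1.666667
k=0 src: V=1.6667
k=1 load: inc=1.666667, refl=1.666667·0.666667=1.1111; V=0.000000+1.666667+1.111111=2.7778
k=2 src: inc=1.111111, refl=1.111111·0.333333=0.3704; V=1.666667+1.111111+0.370370=3.1481
k=3 load: inc=0.370370, refl=0.370370·0.666667=0.2469; V=2.777778+0.370370+0.246914=3.3951
k=4 src: inc=0.246914, refl=0.246914·0.333333=0.0823; V=3.148148+0.246914+0.082305=3.4774
k=5 load: inc=0.082305, refl=0.082305·0.666667=0.0549; V=3.395062+0.082305+0.054870=3.5322
k=6 src: inc=0.054870, refl=0.054870·0.333333=0.0183; V=3.477366+0.054870+0.018290=3.5505

0 0 source 1.6667
1 4 load 2.7778
2 8 source 3.1481
3 12 load 3.3951
4 16 source 3.4774
5 20 load 3.5322
6 24 source 3.5505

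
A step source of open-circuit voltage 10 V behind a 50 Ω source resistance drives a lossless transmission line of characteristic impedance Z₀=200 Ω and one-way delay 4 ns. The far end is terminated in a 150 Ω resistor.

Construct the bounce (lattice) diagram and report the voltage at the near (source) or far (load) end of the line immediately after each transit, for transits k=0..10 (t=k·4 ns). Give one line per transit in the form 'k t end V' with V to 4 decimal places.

0 0 source 8.0000
1 4 load 6.8571
2 8 source 7.5429
3 12 load 7.4449
4 16 source 7.5037
5 20 load 7.4953
6 24 source 7.5003
7 28 load 7.4996
8 32 source 7.5000
9 36 load 7.5000
10 40 source 7.5000

Γ_L=-0.142857, Γ_S=-0.600000; launch V₁=10·200/250=8.000000
k=0 src: V=8.0000
k=1 load: inc=8.000000, refl=8.000000·-0.142857=-1.1429; V=0.000000+8.000000+-1.142857=6.8571
k=2 src: inc=-1.142857, refl=-1.142857·-0.600000=0.6857; V=8.000000+-1.142857+0.685714=7.5429
k=3 load: inc=0.685714, refl=0.685714·-0.142857=-0.0980; V=6.857143+0.685714+-0.097959=7.4449
k=4 src: inc=-0.097959, refl=-0.097959·-0.600000=0.0588; V=7.542857+-0.097959+0.058776=7.5037
k=5 load: inc=0.058776, refl=0.058776·-0.142857=-0.0084; V=7.444898+0.058776+-0.008397=7.4953
k=6 src: inc=-0.008397, refl=-0.008397·-0.600000=0.0050; V=7.503673+-0.008397+0.005038=7.5003
k=7 load: inc=0.005038, refl=0.005038·-0.142857=-0.0007; V=7.495277+0.005038+-0.000720=7.4996
k=8 src: inc=-0.000720, refl=-0.000720·-0.600000=0.0004; V=7.500315+-0.000720+0.000432=7.5000
k=9 load: inc=0.000432, refl=0.000432·-0.142857=-0.0001; V=7.499595+0.000432+-0.000062=7.5000
k=10 src: inc=-0.000062, refl=-0.000062·-0.600000=0.0000; V=7.500027+-0.000062+0.000037=7.5000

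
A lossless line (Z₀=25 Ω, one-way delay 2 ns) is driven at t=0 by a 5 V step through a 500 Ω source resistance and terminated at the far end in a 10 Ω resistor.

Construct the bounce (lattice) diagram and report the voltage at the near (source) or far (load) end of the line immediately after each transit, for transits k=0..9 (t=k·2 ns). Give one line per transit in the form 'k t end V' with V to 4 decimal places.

Γ_L=-0.428571, Γ_S=0.904762; launch V₁=5·25/525=0.238095
k=0 src: V=0.2381
k=1 load: inc=0.238095, refl=0.238095·-0.428571=-0.1020; V=0.000000+0.238095+-0.102041=0.1361
k=2 src: inc=-0.102041, refl=-0.102041·0.904762=-0.0923; V=0.238095+-0.102041+-0.092323=0.0437
k=3 load: inc=-0.092323, refl=-0.092323·-0.428571=0.0396; V=0.136054+-0.092323+0.039567=0.0833
k=4 src: inc=0.039567, refl=0.039567·0.904762=0.0358; V=0.043732+0.039567+0.035799=0.1191
k=5 load: inc=0.035799, refl=0.035799·-0.428571=-0.0153; V=0.083299+0.035799+-0.015342=0.1038
k=6 src: inc=-0.015342, refl=-0.015342·0.904762=-0.0139; V=0.119097+-0.015342+-0.013881=0.0899
k=7 load: inc=-0.013881, refl=-0.013881·-0.428571=0.0059; V=0.103755+-0.013881+0.005949=0.0958
k=8 src: inc=0.005949, refl=0.005949·0.904762=0.0054; V=0.089874+0.005949+0.005382=0.1012
k=9 load: inc=0.005382, refl=0.005382·-0.428571=-0.0023; V=0.095823+0.005382+-0.002307=0.0989

0 0 source 0.2381
1 2 load 0.1361
2 4 source 0.0437
3 6 load 0.0833
4 8 source 0.1191
5 10 load 0.1038
6 12 source 0.0899
7 14 load 0.0958
8 16 source 0.1012
9 18 load 0.0989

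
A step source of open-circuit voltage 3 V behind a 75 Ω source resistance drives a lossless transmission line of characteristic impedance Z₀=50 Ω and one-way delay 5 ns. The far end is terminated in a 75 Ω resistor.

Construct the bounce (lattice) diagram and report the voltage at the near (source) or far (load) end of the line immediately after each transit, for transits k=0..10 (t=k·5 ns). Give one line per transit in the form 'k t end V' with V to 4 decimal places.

0 0 source 1.2000
1 5 load 1.4400
2 10 source 1.4880
3 15 load 1.4976
4 20 source 1.4995
5 25 load 1.4999
6 30 source 1.5000
7 35 load 1.5000
8 40 source 1.5000
9 45 load 1.5000
10 50 source 1.5000

Γ_L=0.200000, Γ_S=0.200000; launch V₁=3·50/125=1.200000
k=0 src: V=1.2000
k=1 load: inc=1.200000, refl=1.200000·0.200000=0.2400; V=0.000000+1.200000+0.240000=1.4400
k=2 src: inc=0.240000, refl=0.240000·0.200000=0.0480; V=1.200000+0.240000+0.048000=1.4880
k=3 load: inc=0.048000, refl=0.048000·0.200000=0.0096; V=1.440000+0.048000+0.009600=1.4976
k=4 src: inc=0.009600, refl=0.009600·0.200000=0.0019; V=1.488000+0.009600+0.001920=1.4995
k=5 load: inc=0.001920, refl=0.001920·0.200000=0.0004; V=1.497600+0.001920+0.000384=1.4999
k=6 src: inc=0.000384, refl=0.000384·0.200000=0.0001; V=1.499520+0.000384+0.000077=1.5000
k=7 load: inc=0.000077, refl=0.000077·0.200000=0.0000; V=1.499904+0.000077+0.000015=1.5000
k=8 src: inc=0.000015, refl=0.000015·0.200000=0.0000; V=1.499981+0.000015+0.000003=1.5000
k=9 load: inc=0.000003, refl=0.000003·0.200000=0.0000; V=1.499996+0.000003+0.000001=1.5000
k=10 src: inc=0.000001, refl=0.000001·0.200000=0.0000; V=1.499999+0.000001+0.000000=1.5000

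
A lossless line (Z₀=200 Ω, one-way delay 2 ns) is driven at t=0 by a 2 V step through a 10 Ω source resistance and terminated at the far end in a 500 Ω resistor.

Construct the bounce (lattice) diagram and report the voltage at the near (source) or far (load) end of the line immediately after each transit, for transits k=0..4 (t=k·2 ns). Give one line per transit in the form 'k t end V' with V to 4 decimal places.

Γ_L=0.428571, Γ_S=-0.904762; launch V₁=2·200/210=1.904762
k=0 src: V=1.9048
k=1 load: inc=1.904762, refl=1.904762·0.428571=0.8163; V=0.000000+1.904762+0.816327=2.7211
k=2 src: inc=0.816327, refl=0.816327·-0.904762=-0.7386; V=1.904762+0.816327+-0.738581=1.9825
k=3 load: inc=-0.738581, refl=-0.738581·0.428571=-0.3165; V=2.721088+-0.738581+-0.316535=1.6660
k=4 src: inc=-0.316535, refl=-0.316535·-0.904762=0.2864; V=1.982507+-0.316535+0.286389=1.9524

0 0 source 1.9048
1 2 load 2.7211
2 4 source 1.9825
3 6 load 1.6660
4 8 source 1.9524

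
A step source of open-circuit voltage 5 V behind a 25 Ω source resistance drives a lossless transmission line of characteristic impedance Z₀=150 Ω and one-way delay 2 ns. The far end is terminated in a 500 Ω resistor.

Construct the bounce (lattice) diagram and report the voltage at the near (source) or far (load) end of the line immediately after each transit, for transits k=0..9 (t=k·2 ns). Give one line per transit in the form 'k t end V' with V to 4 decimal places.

0 0 source 4.2857
1 2 load 6.5934
2 4 source 4.9451
3 6 load 4.0575
4 8 source 4.6915
5 10 load 5.0328
6 12 source 4.7890
7 14 load 4.6577
8 16 source 4.7515
9 18 load 4.8020

Γ_L=0.538462, Γ_S=-0.714286; launch V₁=5·150/175=4.285714
k=0 src: V=4.2857
k=1 load: inc=4.285714, refl=4.285714·0.538462=2.3077; V=0.000000+4.285714+2.307692=6.5934
k=2 src: inc=2.307692, refl=2.307692·-0.714286=-1.6484; V=4.285714+2.307692+-1.648352=4.9451
k=3 load: inc=-1.648352, refl=-1.648352·0.538462=-0.8876; V=6.593407+-1.648352+-0.887574=4.0575
k=4 src: inc=-0.887574, refl=-0.887574·-0.714286=0.6340; V=4.945055+-0.887574+0.633981=4.6915
k=5 load: inc=0.633981, refl=0.633981·0.538462=0.3414; V=4.057481+0.633981+0.341375=5.0328
k=6 src: inc=0.341375, refl=0.341375·-0.714286=-0.2438; V=4.691462+0.341375+-0.243839=4.7890
k=7 load: inc=-0.243839, refl=-0.243839·0.538462=-0.1313; V=5.032837+-0.243839+-0.131298=4.6577
k=8 src: inc=-0.131298, refl=-0.131298·-0.714286=0.0938; V=4.788998+-0.131298+0.093784=4.7515
k=9 load: inc=0.093784, refl=0.093784·0.538462=0.0505; V=4.657700+0.093784+0.050499=4.8020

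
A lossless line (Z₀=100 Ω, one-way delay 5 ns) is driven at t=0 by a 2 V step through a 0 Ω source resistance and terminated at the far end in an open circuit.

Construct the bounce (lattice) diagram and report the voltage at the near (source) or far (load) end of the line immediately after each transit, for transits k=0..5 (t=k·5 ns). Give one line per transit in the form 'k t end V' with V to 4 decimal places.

Γ_L=1.000000, Γ_S=-1.000000; launch V₁=2·100/100=2.000000
k=0 src: V=2.0000
k=1 load: inc=2.000000, refl=2.000000·1.000000=2.0000; V=0.000000+2.000000+2.000000=4.0000
k=2 src: inc=2.000000, refl=2.000000·-1.000000=-2.0000; V=2.000000+2.000000+-2.000000=2.0000
k=3 load: inc=-2.000000, refl=-2.000000·1.000000=-2.0000; V=4.000000+-2.000000+-2.000000=0.0000
k=4 src: inc=-2.000000, refl=-2.000000·-1.000000=2.0000; V=2.000000+-2.000000+2.000000=2.0000
k=5 load: inc=2.000000, refl=2.000000·1.000000=2.0000; V=0.000000+2.000000+2.000000=4.0000

0 0 source 2.0000
1 5 load 4.0000
2 10 source 2.0000
3 15 load 0.0000
4 20 source 2.0000
5 25 load 4.0000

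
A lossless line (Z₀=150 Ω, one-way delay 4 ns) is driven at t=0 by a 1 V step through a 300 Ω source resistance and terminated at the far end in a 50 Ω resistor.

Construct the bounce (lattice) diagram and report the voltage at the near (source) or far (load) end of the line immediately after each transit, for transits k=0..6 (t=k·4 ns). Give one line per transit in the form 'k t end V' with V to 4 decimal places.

0 0 source 0.3333
1 4 load 0.1667
2 8 source 0.1111
3 12 load 0.1389
4 16 source 0.1481
5 20 load 0.1435
6 24 source 0.1420

Γ_L=-0.500000, Γ_S=0.333333; launch V₁=1·150/450=0.333333
k=0 src: V=0.3333
k=1 load: inc=0.333333, refl=0.333333·-0.500000=-0.1667; V=0.000000+0.333333+-0.166667=0.1667
k=2 src: inc=-0.166667, refl=-0.166667·0.333333=-0.0556; V=0.333333+-0.166667+-0.055556=0.1111
k=3 load: inc=-0.055556, refl=-0.055556·-0.500000=0.0278; V=0.166667+-0.055556+0.027778=0.1389
k=4 src: inc=0.027778, refl=0.027778·0.333333=0.0093; V=0.111111+0.027778+0.009259=0.1481
k=5 load: inc=0.009259, refl=0.009259·-0.500000=-0.0046; V=0.138889+0.009259+-0.004630=0.1435
k=6 src: inc=-0.004630, refl=-0.004630·0.333333=-0.0015; V=0.148148+-0.004630+-0.001543=0.1420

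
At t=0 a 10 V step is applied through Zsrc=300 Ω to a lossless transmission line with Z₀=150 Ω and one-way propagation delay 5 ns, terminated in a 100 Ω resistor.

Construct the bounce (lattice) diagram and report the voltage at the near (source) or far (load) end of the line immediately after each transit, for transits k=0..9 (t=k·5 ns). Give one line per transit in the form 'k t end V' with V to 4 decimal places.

0 0 source 3.3333
1 5 load 2.6667
2 10 source 2.4444
3 15 load 2.4889
4 20 source 2.5037
5 25 load 2.5007
6 30 source 2.4998
7 35 load 2.5000
8 40 source 2.5000
9 45 load 2.5000

Γ_L=-0.200000, Γ_S=0.333333; launch V₁=10·150/450=3.333333
k=0 src: V=3.3333
k=1 load: inc=3.333333, refl=3.333333·-0.200000=-0.6667; V=0.000000+3.333333+-0.666667=2.6667
k=2 src: inc=-0.666667, refl=-0.666667·0.333333=-0.2222; V=3.333333+-0.666667+-0.222222=2.4444
k=3 load: inc=-0.222222, refl=-0.222222·-0.200000=0.0444; V=2.666667+-0.222222+0.044444=2.4889
k=4 src: inc=0.044444, refl=0.044444·0.333333=0.0148; V=2.444444+0.044444+0.014815=2.5037
k=5 load: inc=0.014815, refl=0.014815·-0.200000=-0.0030; V=2.488889+0.014815+-0.002963=2.5007
k=6 src: inc=-0.002963, refl=-0.002963·0.333333=-0.0010; V=2.503704+-0.002963+-0.000988=2.4998
k=7 load: inc=-0.000988, refl=-0.000988·-0.200000=0.0002; V=2.500741+-0.000988+0.000198=2.5000
k=8 src: inc=0.000198, refl=0.000198·0.333333=0.0001; V=2.499753+0.000198+0.000066=2.5000
k=9 load: inc=0.000066, refl=0.000066·-0.200000=-0.0000; V=2.499951+0.000066+-0.000013=2.5000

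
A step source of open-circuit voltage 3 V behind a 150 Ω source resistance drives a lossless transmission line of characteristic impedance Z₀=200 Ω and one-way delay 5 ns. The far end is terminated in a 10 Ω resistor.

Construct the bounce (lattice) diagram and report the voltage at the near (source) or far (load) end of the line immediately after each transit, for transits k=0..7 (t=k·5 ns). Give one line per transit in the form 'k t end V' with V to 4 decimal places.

Γ_L=-0.904762, Γ_S=-0.142857; launch V₁=3·200/350=1.714286
k=0 src: V=1.7143
k=1 load: inc=1.714286, refl=1.714286·-0.904762=-1.5510; V=0.000000+1.714286+-1.551020=0.1633
k=2 src: inc=-1.551020, refl=-1.551020·-0.142857=0.2216; V=1.714286+-1.551020+0.221574=0.3848
k=3 load: inc=0.221574, refl=0.221574·-0.904762=-0.2005; V=0.163265+0.221574+-0.200472=0.1844
k=4 src: inc=-0.200472, refl=-0.200472·-0.142857=0.0286; V=0.384840+-0.200472+0.028639=0.2130
k=5 load: inc=0.028639, refl=0.028639·-0.904762=-0.0259; V=0.184368+0.028639+-0.025911=0.1871
k=6 src: inc=-0.025911, refl=-0.025911·-0.142857=0.0037; V=0.213006+-0.025911+0.003702=0.1908
k=7 load: inc=0.003702, refl=0.003702·-0.904762=-0.0033; V=0.187095+0.003702+-0.003349=0.1874

0 0 source 1.7143
1 5 load 0.1633
2 10 source 0.3848
3 15 load 0.1844
4 20 source 0.2130
5 25 load 0.1871
6 30 source 0.1908
7 35 load 0.1874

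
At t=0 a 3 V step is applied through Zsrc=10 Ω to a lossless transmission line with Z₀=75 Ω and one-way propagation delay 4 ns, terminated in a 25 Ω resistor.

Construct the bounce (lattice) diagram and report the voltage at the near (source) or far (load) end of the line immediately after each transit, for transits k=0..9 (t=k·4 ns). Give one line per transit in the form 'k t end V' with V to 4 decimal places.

Γ_L=-0.500000, Γ_S=-0.764706; launch V₁=3·75/85=2.647059
k=0 src: V=2.6471
k=1 load: inc=2.647059, refl=2.647059·-0.500000=-1.3235; V=0.000000+2.647059+-1.323529=1.3235
k=2 src: inc=-1.323529, refl=-1.323529·-0.764706=1.0121; V=2.647059+-1.323529+1.012111=2.3356
k=3 load: inc=1.012111, refl=1.012111·-0.500000=-0.5061; V=1.323529+1.012111+-0.506055=1.8296
k=4 src: inc=-0.506055, refl=-0.506055·-0.764706=0.3870; V=2.335640+-0.506055+0.386984=2.2166
k=5 load: inc=0.386984, refl=0.386984·-0.500000=-0.1935; V=1.829585+0.386984+-0.193492=2.0231
k=6 src: inc=-0.193492, refl=-0.193492·-0.764706=0.1480; V=2.216568+-0.193492+0.147964=2.1710
k=7 load: inc=0.147964, refl=0.147964·-0.500000=-0.0740; V=2.023077+0.147964+-0.073982=2.0971
k=8 src: inc=-0.073982, refl=-0.073982·-0.764706=0.0566; V=2.171041+-0.073982+0.056575=2.1536
k=9 load: inc=0.056575, refl=0.056575·-0.500000=-0.0283; V=2.097059+0.056575+-0.028287=2.1253

0 0 source 2.6471
1 4 load 1.3235
2 8 source 2.3356
3 12 load 1.8296
4 16 source 2.2166
5 20 load 2.0231
6 24 source 2.1710
7 28 load 2.0971
8 32 source 2.1536
9 36 load 2.1253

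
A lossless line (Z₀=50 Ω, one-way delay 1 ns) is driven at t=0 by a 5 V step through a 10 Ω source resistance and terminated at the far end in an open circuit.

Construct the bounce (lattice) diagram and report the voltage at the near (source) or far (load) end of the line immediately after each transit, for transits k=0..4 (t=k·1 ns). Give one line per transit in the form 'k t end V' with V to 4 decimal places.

0 0 source 4.1667
1 1 load 8.3333
2 2 source 5.5556
3 3 load 2.7778
4 4 source 4.6296

Γ_L=1.000000, Γ_S=-0.666667; launch V₁=5·50/60=4.166667
k=0 src: V=4.1667
k=1 load: inc=4.166667, refl=4.166667·1.000000=4.1667; V=0.000000+4.166667+4.166667=8.3333
k=2 src: inc=4.166667, refl=4.166667·-0.666667=-2.7778; V=4.166667+4.166667+-2.777778=5.5556
k=3 load: inc=-2.777778, refl=-2.777778·1.000000=-2.7778; V=8.333333+-2.777778+-2.777778=2.7778
k=4 src: inc=-2.777778, refl=-2.777778·-0.666667=1.8519; V=5.555556+-2.777778+1.851852=4.6296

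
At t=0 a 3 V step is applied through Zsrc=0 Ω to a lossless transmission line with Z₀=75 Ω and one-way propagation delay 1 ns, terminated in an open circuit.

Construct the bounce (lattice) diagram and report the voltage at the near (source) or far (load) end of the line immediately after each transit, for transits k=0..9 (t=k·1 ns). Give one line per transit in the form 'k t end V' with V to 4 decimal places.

Γ_L=1.000000, Γ_S=-1.000000; launch V₁=3·75/75=3.000000
k=0 src: V=3.0000
k=1 load: inc=3.000000, refl=3.000000·1.000000=3.0000; V=0.000000+3.000000+3.000000=6.0000
k=2 src: inc=3.000000, refl=3.000000·-1.000000=-3.0000; V=3.000000+3.000000+-3.000000=3.0000
k=3 load: inc=-3.000000, refl=-3.000000·1.000000=-3.0000; V=6.000000+-3.000000+-3.000000=0.0000
k=4 src: inc=-3.000000, refl=-3.000000·-1.000000=3.0000; V=3.000000+-3.000000+3.000000=3.0000
k=5 load: inc=3.000000, refl=3.000000·1.000000=3.0000; V=0.000000+3.000000+3.000000=6.0000
k=6 src: inc=3.000000, refl=3.000000·-1.000000=-3.0000; V=3.000000+3.000000+-3.000000=3.0000
k=7 load: inc=-3.000000, refl=-3.000000·1.000000=-3.0000; V=6.000000+-3.000000+-3.000000=0.0000
k=8 src: inc=-3.000000, refl=-3.000000·-1.000000=3.0000; V=3.000000+-3.000000+3.000000=3.0000
k=9 load: inc=3.000000, refl=3.000000·1.000000=3.0000; V=0.000000+3.000000+3.000000=6.0000

0 0 source 3.0000
1 1 load 6.0000
2 2 source 3.0000
3 3 load 0.0000
4 4 source 3.0000
5 5 load 6.0000
6 6 source 3.0000
7 7 load 0.0000
8 8 source 3.0000
9 9 load 6.0000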